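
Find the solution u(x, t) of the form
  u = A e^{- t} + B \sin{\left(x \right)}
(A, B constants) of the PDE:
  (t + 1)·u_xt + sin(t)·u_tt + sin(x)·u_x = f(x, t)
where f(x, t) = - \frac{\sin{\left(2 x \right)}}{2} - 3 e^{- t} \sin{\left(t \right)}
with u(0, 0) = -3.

Substitute the ansatz u = A e^{- t} + B \sin{\left(x \right)} into the left-hand side.
Derivatives of the ansatz:
  u_xt = 0
  u_tt = A e^{- t}
  u_x = B \cos{\left(x \right)}
Term by term:
  (t + 1)·u_xt = 0
  sin(t)·u_tt = A e^{- t} \sin{\left(t \right)}
  sin(x)·u_x = B \sin{\left(x \right)} \cos{\left(x \right)}
So the left-hand side equals
  A e^{- t} \sin{\left(t \right)} + B \sin{\left(x \right)} \cos{\left(x \right)}
This must equal f(x, t) identically; expanded, f = - \sin{\left(x \right)} \cos{\left(x \right)} - 3 e^{- t} \sin{\left(t \right)}.
Matching coefficients of the independent functions:
  [e^{- t} \sin{\left(t \right)}]:  A = -3
  [\sin{\left(x \right)} \cos{\left(x \right)}]:  B = -1
Solving: A = -3, B = -1.
Check against the point condition:
  u(0, 0) = -3  ⟹  A = -3  ✓
Hence u(x, t) = - \sin{\left(x \right)} - 3 e^{- t}.

Answer: u(x, t) = - \sin{\left(x \right)} - 3 e^{- t}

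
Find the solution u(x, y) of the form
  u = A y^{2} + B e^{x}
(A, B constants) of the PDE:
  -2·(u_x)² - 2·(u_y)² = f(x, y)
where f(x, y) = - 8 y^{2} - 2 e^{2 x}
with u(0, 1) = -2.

Answer: u(x, y) = - y^{2} - e^{x}

Derivation:
Substitute the ansatz u = A y^{2} + B e^{x} into the left-hand side.
Derivatives of the ansatz:
  u_x = B e^{x}
  u_y = 2 A y
Term by term:
  -2·(u_x)² = - 2 B^{2} e^{2 x}
  -2·(u_y)² = - 8 A^{2} y^{2}
So the left-hand side equals
  - 8 A^{2} y^{2} - 2 B^{2} e^{2 x}
This must equal f(x, y) = - 8 y^{2} - 2 e^{2 x} identically.
Matching coefficients of the independent functions:
  [y^{2}]:  - 8 A^{2} = -8
  [e^{2 x}]:  - 2 B^{2} = -2
These equations allow (A, B) = (-1, -1) or (-1, 1) or (1, -1) or (1, 1).
Impose the point condition(s):
  u(0, 1) = -2  ⟹  A + B = -2
Only A = -1, B = -1 satisfies everything.
Hence u(x, y) = - y^{2} - e^{x}.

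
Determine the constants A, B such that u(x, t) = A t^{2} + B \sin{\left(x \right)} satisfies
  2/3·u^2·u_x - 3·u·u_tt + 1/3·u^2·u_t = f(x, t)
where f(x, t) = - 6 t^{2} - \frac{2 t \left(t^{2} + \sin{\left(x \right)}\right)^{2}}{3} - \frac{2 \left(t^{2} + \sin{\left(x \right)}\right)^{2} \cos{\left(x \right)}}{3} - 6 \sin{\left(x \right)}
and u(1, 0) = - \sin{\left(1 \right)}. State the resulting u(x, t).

Substitute the ansatz u = A t^{2} + B \sin{\left(x \right)} into the left-hand side.
Derivatives of the ansatz:
  u_x = B \cos{\left(x \right)}
  u_tt = 2 A
  u_t = 2 A t
Term by term:
  2/3·u^2·u_x = \frac{2 A^{2} B t^{4} \cos{\left(x \right)}}{3} + \frac{4 A B^{2} t^{2} \sin{\left(x \right)} \cos{\left(x \right)}}{3} + \frac{2 B^{3} \sin^{2}{\left(x \right)} \cos{\left(x \right)}}{3}
  -3·u·u_tt = - 6 A^{2} t^{2} - 6 A B \sin{\left(x \right)}
  1/3·u^2·u_t = \frac{2 A^{3} t^{5}}{3} + \frac{4 A^{2} B t^{3} \sin{\left(x \right)}}{3} + \frac{2 A B^{2} t \sin^{2}{\left(x \right)}}{3}
So the left-hand side equals
  \frac{2 A^{3} t^{5}}{3} + \frac{2 A^{2} B t^{4} \cos{\left(x \right)}}{3} + \frac{4 A^{2} B t^{3} \sin{\left(x \right)}}{3} - 6 A^{2} t^{2} + \frac{4 A B^{2} t^{2} \sin{\left(x \right)} \cos{\left(x \right)}}{3} + \frac{2 A B^{2} t \sin^{2}{\left(x \right)}}{3} - 6 A B \sin{\left(x \right)} + \frac{2 B^{3} \sin^{2}{\left(x \right)} \cos{\left(x \right)}}{3}
This must equal f(x, t) identically; expanded, f = - \frac{2 t^{5}}{3} - \frac{2 t^{4} \cos{\left(x \right)}}{3} - \frac{4 t^{3} \sin{\left(x \right)}}{3} - \frac{4 t^{2} \sin{\left(x \right)} \cos{\left(x \right)}}{3} - 6 t^{2} - \frac{2 t \sin^{2}{\left(x \right)}}{3} - \frac{2 \sin^{2}{\left(x \right)} \cos{\left(x \right)}}{3} - 6 \sin{\left(x \right)}.
Matching coefficients of the independent functions:
  [t^{2}]:  - 6 A^{2} = -6
  [t^{5}]:  \frac{2 A^{3}}{3} = - \frac{2}{3}
  [t \sin^{2}{\left(x \right)}]:  \frac{2 A B^{2}}{3} = - \frac{2}{3}
  [t^{3} \sin{\left(x \right)}]:  \frac{4 A^{2} B}{3} = - \frac{4}{3}
  [t^{4} \cos{\left(x \right)}]:  \frac{2 A^{2} B}{3} = - \frac{2}{3}
  [\sin^{2}{\left(x \right)} \cos{\left(x \right)}]:  \frac{2 B^{3}}{3} = - \frac{2}{3}
  [t^{2} \sin{\left(x \right)} \cos{\left(x \right)}]:  \frac{4 A B^{2}}{3} = - \frac{4}{3}
  [\sin{\left(x \right)}]:  - 6 A B = -6
Solving: A = -1, B = -1.
Check against the point condition:
  u(1, 0) = - \sin{\left(1 \right)}  ⟹  B \sin{\left(1 \right)} = - \sin{\left(1 \right)}  ✓
Hence u(x, t) = - t^{2} - \sin{\left(x \right)}.

Answer: u(x, t) = - t^{2} - \sin{\left(x \right)}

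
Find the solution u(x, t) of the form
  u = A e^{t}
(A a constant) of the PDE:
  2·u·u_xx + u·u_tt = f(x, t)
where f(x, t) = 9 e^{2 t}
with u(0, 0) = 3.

Substitute the ansatz u = A e^{t} into the left-hand side.
Derivatives of the ansatz:
  u_xx = 0
  u_tt = A e^{t}
Term by term:
  2·u·u_xx = 0
  u·u_tt = A^{2} e^{2 t}
So the left-hand side equals
  A^{2} e^{2 t}
This must equal f(x, t) = 9 e^{2 t} identically.
Matching coefficients of the independent functions:
  [e^{2 t}]:  A^{2} = 9
These equations allow (A) = (-3) or (3).
Impose the point condition(s):
  u(0, 0) = 3  ⟹  A = 3
Only A = 3 satisfies everything.
Hence u(x, t) = 3 e^{t}.

Answer: u(x, t) = 3 e^{t}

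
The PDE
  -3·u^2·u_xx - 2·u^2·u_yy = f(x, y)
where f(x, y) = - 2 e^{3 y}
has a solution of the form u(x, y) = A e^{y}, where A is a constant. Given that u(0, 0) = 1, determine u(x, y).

Substitute the ansatz u = A e^{y} into the left-hand side.
Derivatives of the ansatz:
  u_xx = 0
  u_yy = A e^{y}
Term by term:
  -3·u^2·u_xx = 0
  -2·u^2·u_yy = - 2 A^{3} e^{3 y}
So the left-hand side equals
  - 2 A^{3} e^{3 y}
This must equal f(x, y) = - 2 e^{3 y} identically.
Matching coefficients of the independent functions:
  [e^{3 y}]:  - 2 A^{3} = -2
Solving: A = 1.
Check against the point condition:
  u(0, 0) = 1  ⟹  A = 1  ✓
Hence u(x, y) = e^{y}.

Answer: u(x, y) = e^{y}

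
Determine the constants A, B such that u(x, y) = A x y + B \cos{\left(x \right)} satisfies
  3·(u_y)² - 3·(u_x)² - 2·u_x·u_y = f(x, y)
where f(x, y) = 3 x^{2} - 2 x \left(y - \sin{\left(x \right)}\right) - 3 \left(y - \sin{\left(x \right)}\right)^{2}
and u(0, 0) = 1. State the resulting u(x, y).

Substitute the ansatz u = A x y + B \cos{\left(x \right)} into the left-hand side.
Derivatives of the ansatz:
  u_y = A x
  u_x = A y - B \sin{\left(x \right)}
Term by term:
  3·(u_y)² = 3 A^{2} x^{2}
  -3·(u_x)² = - 3 A^{2} y^{2} + 6 A B y \sin{\left(x \right)} - 3 B^{2} \sin^{2}{\left(x \right)}
  -2·u_x·u_y = - 2 A^{2} x y + 2 A B x \sin{\left(x \right)}
So the left-hand side equals
  3 A^{2} x^{2} - 2 A^{2} x y - 3 A^{2} y^{2} + 2 A B x \sin{\left(x \right)} + 6 A B y \sin{\left(x \right)} - 3 B^{2} \sin^{2}{\left(x \right)}
This must equal f(x, y) identically; expanded, f = 3 x^{2} - 2 x y + 2 x \sin{\left(x \right)} - 3 y^{2} + 6 y \sin{\left(x \right)} - 3 \sin^{2}{\left(x \right)}.
Matching coefficients of the independent functions:
  [x^{2}]:  3 A^{2} = 3
  [y^{2}]:  - 3 A^{2} = -3
  [x y]:  - 2 A^{2} = -2
  [x \sin{\left(x \right)}]:  2 A B = 2
  [y \sin{\left(x \right)}]:  6 A B = 6
  [\sin^{2}{\left(x \right)}]:  - 3 B^{2} = -3
These equations allow (A, B) = (-1, -1) or (1, 1).
Impose the point condition(s):
  u(0, 0) = 1  ⟹  B = 1
Only A = 1, B = 1 satisfies everything.
Hence u(x, y) = x y + \cos{\left(x \right)}.

Answer: u(x, y) = x y + \cos{\left(x \right)}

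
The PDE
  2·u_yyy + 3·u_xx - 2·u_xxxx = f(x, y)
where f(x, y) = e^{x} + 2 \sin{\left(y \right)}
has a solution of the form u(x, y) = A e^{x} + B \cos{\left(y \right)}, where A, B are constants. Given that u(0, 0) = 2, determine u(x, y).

Substitute the ansatz u = A e^{x} + B \cos{\left(y \right)} into the left-hand side.
Derivatives of the ansatz:
  u_yyy = B \sin{\left(y \right)}
  u_xx = A e^{x}
  u_xxxx = A e^{x}
Term by term:
  2·u_yyy = 2 B \sin{\left(y \right)}
  3·u_xx = 3 A e^{x}
  -2·u_xxxx = - 2 A e^{x}
So the left-hand side equals
  A e^{x} + 2 B \sin{\left(y \right)}
This must equal f(x, y) = e^{x} + 2 \sin{\left(y \right)} identically.
Matching coefficients of the independent functions:
  [e^{x}]:  A = 1
  [\sin{\left(y \right)}]:  2 B = 2
Solving: A = 1, B = 1.
Check against the point condition:
  u(0, 0) = 2  ⟹  A + B = 2  ✓
Hence u(x, y) = e^{x} + \cos{\left(y \right)}.

Answer: u(x, y) = e^{x} + \cos{\left(y \right)}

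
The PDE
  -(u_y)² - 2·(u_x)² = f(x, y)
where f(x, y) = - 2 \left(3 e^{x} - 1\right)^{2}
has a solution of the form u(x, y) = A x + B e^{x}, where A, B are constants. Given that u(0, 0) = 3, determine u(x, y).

Substitute the ansatz u = A x + B e^{x} into the left-hand side.
Derivatives of the ansatz:
  u_y = 0
  u_x = A + B e^{x}
Term by term:
  -(u_y)² = 0
  -2·(u_x)² = - 2 A^{2} - 4 A B e^{x} - 2 B^{2} e^{2 x}
So the left-hand side equals
  - 2 A^{2} - 4 A B e^{x} - 2 B^{2} e^{2 x}
This must equal f(x, y) identically; expanded, f = - 18 e^{2 x} + 12 e^{x} - 2.
Matching coefficients of the independent functions:
  [constant term]:  - 2 A^{2} = -2
  [e^{x}]:  - 4 A B = 12
  [e^{2 x}]:  - 2 B^{2} = -18
These equations allow (A, B) = (-1, 3) or (1, -3).
Impose the point condition(s):
  u(0, 0) = 3  ⟹  B = 3
Only A = -1, B = 3 satisfies everything.
Hence u(x, y) = - x + 3 e^{x}.

Answer: u(x, y) = - x + 3 e^{x}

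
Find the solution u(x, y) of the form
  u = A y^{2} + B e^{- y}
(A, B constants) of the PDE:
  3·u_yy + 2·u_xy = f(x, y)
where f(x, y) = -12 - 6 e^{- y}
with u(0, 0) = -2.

Answer: u(x, y) = - 2 y^{2} - 2 e^{- y}

Derivation:
Substitute the ansatz u = A y^{2} + B e^{- y} into the left-hand side.
Derivatives of the ansatz:
  u_yy = 2 A + B e^{- y}
  u_xy = 0
Term by term:
  3·u_yy = 6 A + 3 B e^{- y}
  2·u_xy = 0
So the left-hand side equals
  6 A + 3 B e^{- y}
This must equal f(x, y) = -12 - 6 e^{- y} identically.
Matching coefficients of the independent functions:
  [constant term]:  6 A = -12
  [e^{- y}]:  3 B = -6
Solving: A = -2, B = -2.
Check against the point condition:
  u(0, 0) = -2  ⟹  B = -2  ✓
Hence u(x, y) = - 2 y^{2} - 2 e^{- y}.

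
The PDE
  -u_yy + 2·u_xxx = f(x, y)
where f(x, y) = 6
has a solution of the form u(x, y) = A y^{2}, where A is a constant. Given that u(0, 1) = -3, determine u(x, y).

Substitute the ansatz u = A y^{2} into the left-hand side.
Derivatives of the ansatz:
  u_yy = 2 A
  u_xxx = 0
Term by term:
  -u_yy = - 2 A
  2·u_xxx = 0
So the left-hand side equals
  - 2 A
This must equal f(x, y) = 6 identically.
Matching coefficients of the independent functions:
  [constant term]:  - 2 A = 6
Solving: A = -3.
Check against the point condition:
  u(0, 1) = -3  ⟹  A = -3  ✓
Hence u(x, y) = - 3 y^{2}.

Answer: u(x, y) = - 3 y^{2}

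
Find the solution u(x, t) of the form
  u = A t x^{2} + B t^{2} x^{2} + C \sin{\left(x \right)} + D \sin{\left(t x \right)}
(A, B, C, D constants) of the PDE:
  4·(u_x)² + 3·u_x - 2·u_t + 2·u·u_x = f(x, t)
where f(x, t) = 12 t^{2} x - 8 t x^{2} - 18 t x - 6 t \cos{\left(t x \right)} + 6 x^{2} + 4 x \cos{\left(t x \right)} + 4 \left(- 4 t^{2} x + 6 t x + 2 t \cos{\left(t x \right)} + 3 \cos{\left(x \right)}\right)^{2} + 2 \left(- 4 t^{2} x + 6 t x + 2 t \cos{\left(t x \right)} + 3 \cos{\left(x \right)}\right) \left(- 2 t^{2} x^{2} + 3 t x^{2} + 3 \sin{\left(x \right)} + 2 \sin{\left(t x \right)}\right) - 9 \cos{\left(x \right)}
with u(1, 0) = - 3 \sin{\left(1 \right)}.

Substitute the ansatz u = A t x^{2} + B t^{2} x^{2} + C \sin{\left(x \right)} + D \sin{\left(t x \right)} into the left-hand side.
Derivatives of the ansatz:
  u_x = 2 A t x + 2 B t^{2} x + C \cos{\left(x \right)} + D t \cos{\left(t x \right)}
  u_t = A x^{2} + 2 B t x^{2} + D x \cos{\left(t x \right)}
Term by term:
  4·(u_x)² = 16 A^{2} t^{2} x^{2} + 32 A B t^{3} x^{2} + 16 A C t x \cos{\left(x \right)} + 16 A D t^{2} x \cos{\left(t x \right)} + 16 B^{2} t^{4} x^{2} + 16 B C t^{2} x \cos{\left(x \right)} + 16 B D t^{3} x \cos{\left(t x \right)} + 4 C^{2} \cos^{2}{\left(x \right)} + 8 C D t \cos{\left(x \right)} \cos{\left(t x \right)} + 4 D^{2} t^{2} \cos^{2}{\left(t x \right)}
  3·u_x = 6 A t x + 6 B t^{2} x + 3 C \cos{\left(x \right)} + 3 D t \cos{\left(t x \right)}
  -2·u_t = - 2 A x^{2} - 4 B t x^{2} - 2 D x \cos{\left(t x \right)}
  2·u·u_x = 4 A^{2} t^{2} x^{3} + 8 A B t^{3} x^{3} + 2 A C t x^{2} \cos{\left(x \right)} + 4 A C t x \sin{\left(x \right)} + 2 A D t^{2} x^{2} \cos{\left(t x \right)} + 4 A D t x \sin{\left(t x \right)} + 4 B^{2} t^{4} x^{3} + 2 B C t^{2} x^{2} \cos{\left(x \right)} + 4 B C t^{2} x \sin{\left(x \right)} + 2 B D t^{3} x^{2} \cos{\left(t x \right)} + 4 B D t^{2} x \sin{\left(t x \right)} + 2 C^{2} \sin{\left(x \right)} \cos{\left(x \right)} + 2 C D t \sin{\left(x \right)} \cos{\left(t x \right)} + 2 C D \sin{\left(t x \right)} \cos{\left(x \right)} + 2 D^{2} t \sin{\left(t x \right)} \cos{\left(t x \right)}
Sum these and collect like terms in the independent variables.
This must equal f(x, t) identically; expanded, f = 16 t^{4} x^{3} + 64 t^{4} x^{2} - 48 t^{3} x^{3} - 8 t^{3} x^{2} \cos{\left(t x \right)} - 192 t^{3} x^{2} - 64 t^{3} x \cos{\left(t x \right)} + 36 t^{2} x^{3} - 12 t^{2} x^{2} \cos{\left(x \right)} + 12 t^{2} x^{2} \cos{\left(t x \right)} + 144 t^{2} x^{2} - 24 t^{2} x \sin{\left(x \right)} - 16 t^{2} x \sin{\left(t x \right)} - 96 t^{2} x \cos{\left(x \right)} + 96 t^{2} x \cos{\left(t x \right)} + 12 t^{2} x + 16 t^{2} \cos^{2}{\left(t x \right)} + 18 t x^{2} \cos{\left(x \right)} - 8 t x^{2} + 36 t x \sin{\left(x \right)} + 24 t x \sin{\left(t x \right)} + 144 t x \cos{\left(x \right)} - 18 t x + 12 t \sin{\left(x \right)} \cos{\left(t x \right)} + 8 t \sin{\left(t x \right)} \cos{\left(t x \right)} + 48 t \cos{\left(x \right)} \cos{\left(t x \right)} - 6 t \cos{\left(t x \right)} + 6 x^{2} + 4 x \cos{\left(t x \right)} + 18 \sin{\left(x \right)} \cos{\left(x \right)} + 12 \sin{\left(t x \right)} \cos{\left(x \right)} + 36 \cos^{2}{\left(x \right)} - 9 \cos{\left(x \right)}.
Matching coefficients of the independent functions:
(each divided by its leading coefficient; functions giving the same equation are listed together)
  [x^{2}, t x]:  A + 3 = 0
  [t x^{2}, t^{2} x]:  B - 2 = 0
  [t \cos{\left(t x \right)}, x \cos{\left(t x \right)}]:  D + 2 = 0
  [t^{2} x^{2}, t^{2} x^{3}]:  A^{2} - 9 = 0
  [t^{2} \cos^{2}{\left(t x \right)}, t \sin{\left(t x \right)} \cos{\left(t x \right)}]:  D^{2} - 4 = 0
  [t^{3} x^{2}, t^{3} x^{3}]:  A B + 6 = 0
  [t^{4} x^{2}, t^{4} x^{3}]:  B^{2} - 4 = 0
  [\sin{\left(x \right)} \cos{\left(x \right)}, \cos^{2}{\left(x \right)}]:  C^{2} - 9 = 0
  [\sin{\left(t x \right)} \cos{\left(x \right)}, t \sin{\left(x \right)} \cos{\left(t x \right)}, t \cos{\left(x \right)} \cos{\left(t x \right)}]:  C D - 6 = 0
  [t x \sin{\left(x \right)}, t x \cos{\left(x \right)}, t x^{2} \cos{\left(x \right)}]:  A C - 9 = 0
  [t x \sin{\left(t x \right)}, t^{2} x \cos{\left(t x \right)}, t^{2} x^{2} \cos{\left(t x \right)}]:  A D - 6 = 0
  [t^{2} x \sin{\left(x \right)}, t^{2} x \cos{\left(x \right)}, t^{2} x^{2} \cos{\left(x \right)}]:  B C + 6 = 0
  [t^{2} x \sin{\left(t x \right)}, t^{3} x \cos{\left(t x \right)}, t^{3} x^{2} \cos{\left(t x \right)}]:  B D + 4 = 0
  [\cos{\left(x \right)}]:  C + 3 = 0
Solving: A = -3, B = 2, C = -3, D = -2.
Check against the point condition:
  u(1, 0) = - 3 \sin{\left(1 \right)}  ⟹  C \sin{\left(1 \right)} = - 3 \sin{\left(1 \right)}  ✓
Hence u(x, t) = 2 t^{2} x^{2} - 3 t x^{2} - 3 \sin{\left(x \right)} - 2 \sin{\left(t x \right)}.

Answer: u(x, t) = 2 t^{2} x^{2} - 3 t x^{2} - 3 \sin{\left(x \right)} - 2 \sin{\left(t x \right)}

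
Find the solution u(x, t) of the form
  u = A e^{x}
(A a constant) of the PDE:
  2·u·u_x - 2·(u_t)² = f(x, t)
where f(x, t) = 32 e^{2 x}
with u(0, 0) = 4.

Substitute the ansatz u = A e^{x} into the left-hand side.
Derivatives of the ansatz:
  u_x = A e^{x}
  u_t = 0
Term by term:
  2·u·u_x = 2 A^{2} e^{2 x}
  -2·(u_t)² = 0
So the left-hand side equals
  2 A^{2} e^{2 x}
This must equal f(x, t) = 32 e^{2 x} identically.
Matching coefficients of the independent functions:
  [e^{2 x}]:  2 A^{2} = 32
These equations allow (A) = (-4) or (4).
Impose the point condition(s):
  u(0, 0) = 4  ⟹  A = 4
Only A = 4 satisfies everything.
Hence u(x, t) = 4 e^{x}.

Answer: u(x, t) = 4 e^{x}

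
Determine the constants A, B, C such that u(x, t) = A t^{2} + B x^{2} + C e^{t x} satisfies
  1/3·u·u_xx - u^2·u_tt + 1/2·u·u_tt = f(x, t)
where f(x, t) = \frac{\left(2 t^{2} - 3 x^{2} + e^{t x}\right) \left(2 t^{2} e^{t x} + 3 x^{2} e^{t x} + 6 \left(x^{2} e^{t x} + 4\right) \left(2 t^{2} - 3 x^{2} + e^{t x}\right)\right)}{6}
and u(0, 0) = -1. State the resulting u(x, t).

Substitute the ansatz u = A t^{2} + B x^{2} + C e^{t x} into the left-hand side.
Derivatives of the ansatz:
  u_xx = 2 B + C t^{2} e^{t x}
  u_tt = 2 A + C x^{2} e^{t x}
Term by term:
  1/3·u·u_xx = \frac{2 A B t^{2}}{3} + \frac{A C t^{4} e^{t x}}{3} + \frac{2 B^{2} x^{2}}{3} + \frac{B C t^{2} x^{2} e^{t x}}{3} + \frac{2 B C e^{t x}}{3} + \frac{C^{2} t^{2} e^{2 t x}}{3}
  -u^2·u_tt = - 2 A^{3} t^{4} - 4 A^{2} B t^{2} x^{2} - A^{2} C t^{4} x^{2} e^{t x} - 4 A^{2} C t^{2} e^{t x} - 2 A B^{2} x^{4} - 2 A B C t^{2} x^{4} e^{t x} - 4 A B C x^{2} e^{t x} - 2 A C^{2} t^{2} x^{2} e^{2 t x} - 2 A C^{2} e^{2 t x} - B^{2} C x^{6} e^{t x} - 2 B C^{2} x^{4} e^{2 t x} - C^{3} x^{2} e^{3 t x}
  1/2·u·u_tt = A^{2} t^{2} + A B x^{2} + \frac{A C t^{2} x^{2} e^{t x}}{2} + A C e^{t x} + \frac{B C x^{4} e^{t x}}{2} + \frac{C^{2} x^{2} e^{2 t x}}{2}
So the left-hand side equals
  - 2 A^{3} t^{4} - 4 A^{2} B t^{2} x^{2} - A^{2} C t^{4} x^{2} e^{t x} - 4 A^{2} C t^{2} e^{t x} + A^{2} t^{2} - 2 A B^{2} x^{4} - 2 A B C t^{2} x^{4} e^{t x} - 4 A B C x^{2} e^{t x} + \frac{2 A B t^{2}}{3} + A B x^{2} - 2 A C^{2} t^{2} x^{2} e^{2 t x} - 2 A C^{2} e^{2 t x} + \frac{A C t^{4} e^{t x}}{3} + \frac{A C t^{2} x^{2} e^{t x}}{2} + A C e^{t x} - B^{2} C x^{6} e^{t x} + \frac{2 B^{2} x^{2}}{3} - 2 B C^{2} x^{4} e^{2 t x} + \frac{B C t^{2} x^{2} e^{t x}}{3} + \frac{B C x^{4} e^{t x}}{2} + \frac{2 B C e^{t x}}{3} - C^{3} x^{2} e^{3 t x} + \frac{C^{2} t^{2} e^{2 t x}}{3} + \frac{C^{2} x^{2} e^{2 t x}}{2}
This must equal f(x, t) identically; expanded, f = 4 t^{4} x^{2} e^{t x} + \frac{2 t^{4} e^{t x}}{3} + 16 t^{4} - 12 t^{2} x^{4} e^{t x} + 4 t^{2} x^{2} e^{2 t x} - 48 t^{2} x^{2} + \frac{t^{2} e^{2 t x}}{3} + 16 t^{2} e^{t x} + 9 x^{6} e^{t x} - 6 x^{4} e^{2 t x} - \frac{3 x^{4} e^{t x}}{2} + 36 x^{4} + x^{2} e^{3 t x} + \frac{x^{2} e^{2 t x}}{2} - 24 x^{2} e^{t x} + 4 e^{2 t x}.
Matching coefficients of the independent functions:
(each divided by its leading coefficient; functions giving the same equation are listed together)
  [t^{2}]:  A^{2} + \frac{2 A B}{3} = 0
  [t^{4}]:  A^{3} + 8 = 0
  [x^{2}]:  A B + \frac{2 B^{2}}{3} = 0
  [x^{4}]:  A B^{2} + 18 = 0
  [t^{2} x^{2}]:  A^{2} B - 12 = 0
  [t^{2} e^{t x}, t^{4} x^{2} e^{t x}]:  A^{2} C + 4 = 0
  [t^{2} e^{2 t x}, x^{2} e^{2 t x}]:  C^{2} - 1 = 0
  [t^{4} e^{t x}]:  A C - 2 = 0
  [x^{2} e^{t x}, t^{2} x^{4} e^{t x}]:  A B C - 6 = 0
  [x^{2} e^{3 t x}]:  C^{3} + 1 = 0
  [x^{4} e^{t x}]:  B C + 3 = 0
  [x^{4} e^{2 t x}]:  B C^{2} - 3 = 0
  [x^{6} e^{t x}]:  B^{2} C + 9 = 0
  [t^{2} x^{2} e^{t x}, e^{t x}]:  A C + \frac{2 B C}{3} = 0
  [t^{2} x^{2} e^{2 t x}, e^{2 t x}]:  A C^{2} + 2 = 0
Solving: A = -2, B = 3, C = -1.
Check against the point condition:
  u(0, 0) = -1  ⟹  C = -1  ✓
Hence u(x, t) = - 2 t^{2} + 3 x^{2} - e^{t x}.

Answer: u(x, t) = - 2 t^{2} + 3 x^{2} - e^{t x}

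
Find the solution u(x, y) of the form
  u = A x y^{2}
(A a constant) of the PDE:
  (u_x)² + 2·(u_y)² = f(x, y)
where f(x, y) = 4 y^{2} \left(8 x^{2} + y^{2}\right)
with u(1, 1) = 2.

Substitute the ansatz u = A x y^{2} into the left-hand side.
Derivatives of the ansatz:
  u_x = A y^{2}
  u_y = 2 A x y
Term by term:
  (u_x)² = A^{2} y^{4}
  2·(u_y)² = 8 A^{2} x^{2} y^{2}
So the left-hand side equals
  8 A^{2} x^{2} y^{2} + A^{2} y^{4}
This must equal f(x, y) identically; expanded, f = 32 x^{2} y^{2} + 4 y^{4}.
Matching coefficients of the independent functions:
  [y^{4}]:  A^{2} = 4
  [x^{2} y^{2}]:  8 A^{2} = 32
These equations allow (A) = (-2) or (2).
Impose the point condition(s):
  u(1, 1) = 2  ⟹  A = 2
Only A = 2 satisfies everything.
Hence u(x, y) = 2 x y^{2}.

Answer: u(x, y) = 2 x y^{2}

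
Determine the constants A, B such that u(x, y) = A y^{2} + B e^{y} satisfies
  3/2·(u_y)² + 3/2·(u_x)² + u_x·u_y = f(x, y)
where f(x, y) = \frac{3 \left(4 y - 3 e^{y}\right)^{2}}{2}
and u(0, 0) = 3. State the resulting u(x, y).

Answer: u(x, y) = - 2 y^{2} + 3 e^{y}

Derivation:
Substitute the ansatz u = A y^{2} + B e^{y} into the left-hand side.
Derivatives of the ansatz:
  u_y = 2 A y + B e^{y}
  u_x = 0
Term by term:
  3/2·(u_y)² = 6 A^{2} y^{2} + 6 A B y e^{y} + \frac{3 B^{2} e^{2 y}}{2}
  3/2·(u_x)² = 0
  u_x·u_y = 0
So the left-hand side equals
  6 A^{2} y^{2} + 6 A B y e^{y} + \frac{3 B^{2} e^{2 y}}{2}
This must equal f(x, y) identically; expanded, f = 24 y^{2} - 36 y e^{y} + \frac{27 e^{2 y}}{2}.
Matching coefficients of the independent functions:
  [y^{2}]:  6 A^{2} = 24
  [y e^{y}]:  6 A B = -36
  [e^{2 y}]:  \frac{3 B^{2}}{2} = \frac{27}{2}
These equations allow (A, B) = (-2, 3) or (2, -3).
Impose the point condition(s):
  u(0, 0) = 3  ⟹  B = 3
Only A = -2, B = 3 satisfies everything.
Hence u(x, y) = - 2 y^{2} + 3 e^{y}.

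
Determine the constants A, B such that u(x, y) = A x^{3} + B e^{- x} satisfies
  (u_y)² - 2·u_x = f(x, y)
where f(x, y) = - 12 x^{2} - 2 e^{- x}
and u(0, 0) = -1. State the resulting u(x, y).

Substitute the ansatz u = A x^{3} + B e^{- x} into the left-hand side.
Derivatives of the ansatz:
  u_y = 0
  u_x = 3 A x^{2} - B e^{- x}
Term by term:
  (u_y)² = 0
  -2·u_x = - 6 A x^{2} + 2 B e^{- x}
So the left-hand side equals
  - 6 A x^{2} + 2 B e^{- x}
This must equal f(x, y) = - 12 x^{2} - 2 e^{- x} identically.
Matching coefficients of the independent functions:
  [x^{2}]:  - 6 A = -12
  [e^{- x}]:  2 B = -2
Solving: A = 2, B = -1.
Check against the point condition:
  u(0, 0) = -1  ⟹  B = -1  ✓
Hence u(x, y) = 2 x^{3} - e^{- x}.

Answer: u(x, y) = 2 x^{3} - e^{- x}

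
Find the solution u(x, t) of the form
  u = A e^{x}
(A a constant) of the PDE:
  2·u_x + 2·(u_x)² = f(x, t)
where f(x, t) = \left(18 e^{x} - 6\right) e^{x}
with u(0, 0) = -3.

Substitute the ansatz u = A e^{x} into the left-hand side.
Derivatives of the ansatz:
  u_x = A e^{x}
Term by term:
  2·u_x = 2 A e^{x}
  2·(u_x)² = 2 A^{2} e^{2 x}
So the left-hand side equals
  2 A^{2} e^{2 x} + 2 A e^{x}
This must equal f(x, t) = \left(18 e^{x} - 6\right) e^{x} identically.
Matching coefficients of the independent functions:
  [e^{x}]:  2 A = -6
  [e^{2 x}]:  2 A^{2} = 18
Solving: A = -3.
Check against the point condition:
  u(0, 0) = -3  ⟹  A = -3  ✓
Hence u(x, t) = - 3 e^{x}.

Answer: u(x, t) = - 3 e^{x}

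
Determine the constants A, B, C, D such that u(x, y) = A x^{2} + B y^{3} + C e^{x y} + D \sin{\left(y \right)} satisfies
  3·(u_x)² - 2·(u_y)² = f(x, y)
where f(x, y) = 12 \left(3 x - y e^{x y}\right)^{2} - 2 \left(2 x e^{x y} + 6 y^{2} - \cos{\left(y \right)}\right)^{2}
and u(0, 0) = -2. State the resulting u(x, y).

Answer: u(x, y) = 3 x^{2} - 2 y^{3} - 2 e^{x y} + \sin{\left(y \right)}

Derivation:
Substitute the ansatz u = A x^{2} + B y^{3} + C e^{x y} + D \sin{\left(y \right)} into the left-hand side.
Derivatives of the ansatz:
  u_x = 2 A x + C y e^{x y}
  u_y = 3 B y^{2} + C x e^{x y} + D \cos{\left(y \right)}
Term by term:
  3·(u_x)² = 12 A^{2} x^{2} + 12 A C x y e^{x y} + 3 C^{2} y^{2} e^{2 x y}
  -2·(u_y)² = - 18 B^{2} y^{4} - 12 B C x y^{2} e^{x y} - 12 B D y^{2} \cos{\left(y \right)} - 2 C^{2} x^{2} e^{2 x y} - 4 C D x e^{x y} \cos{\left(y \right)} - 2 D^{2} \cos^{2}{\left(y \right)}
So the left-hand side equals
  12 A^{2} x^{2} + 12 A C x y e^{x y} - 18 B^{2} y^{4} - 12 B C x y^{2} e^{x y} - 12 B D y^{2} \cos{\left(y \right)} - 2 C^{2} x^{2} e^{2 x y} + 3 C^{2} y^{2} e^{2 x y} - 4 C D x e^{x y} \cos{\left(y \right)} - 2 D^{2} \cos^{2}{\left(y \right)}
This must equal f(x, y) identically; expanded, f = - 8 x^{2} e^{2 x y} + 108 x^{2} - 48 x y^{2} e^{x y} - 72 x y e^{x y} + 8 x e^{x y} \cos{\left(y \right)} - 72 y^{4} + 12 y^{2} e^{2 x y} + 24 y^{2} \cos{\left(y \right)} - 2 \cos^{2}{\left(y \right)}.
Matching coefficients of the independent functions:
  [x^{2}]:  12 A^{2} = 108
  [y^{4}]:  - 18 B^{2} = -72
  [x^{2} e^{2 x y}]:  - 2 C^{2} = -8
  [y^{2} e^{2 x y}]:  3 C^{2} = 12
  [y^{2} \cos{\left(y \right)}]:  - 12 B D = 24
  [x y e^{x y}]:  12 A C = -72
  [x y^{2} e^{x y}]:  - 12 B C = -48
  [x e^{x y} \cos{\left(y \right)}]:  - 4 C D = 8
  [\cos^{2}{\left(y \right)}]:  - 2 D^{2} = -2
These equations allow (A, B, C, D) = (-3, 2, 2, -1) or (3, -2, -2, 1).
Impose the point condition(s):
  u(0, 0) = -2  ⟹  C = -2
Only A = 3, B = -2, C = -2, D = 1 satisfies everything.
Hence u(x, y) = 3 x^{2} - 2 y^{3} - 2 e^{x y} + \sin{\left(y \right)}.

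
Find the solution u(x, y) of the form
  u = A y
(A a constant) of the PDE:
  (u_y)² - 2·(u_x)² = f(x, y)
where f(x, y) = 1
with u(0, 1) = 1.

Substitute the ansatz u = A y into the left-hand side.
Derivatives of the ansatz:
  u_y = A
  u_x = 0
Term by term:
  (u_y)² = A^{2}
  -2·(u_x)² = 0
So the left-hand side equals
  A^{2}
This must equal f(x, y) = 1 identically.
Matching coefficients of the independent functions:
  [constant term]:  A^{2} = 1
These equations allow (A) = (-1) or (1).
Impose the point condition(s):
  u(0, 1) = 1  ⟹  A = 1
Only A = 1 satisfies everything.
Hence u(x, y) = y.

Answer: u(x, y) = y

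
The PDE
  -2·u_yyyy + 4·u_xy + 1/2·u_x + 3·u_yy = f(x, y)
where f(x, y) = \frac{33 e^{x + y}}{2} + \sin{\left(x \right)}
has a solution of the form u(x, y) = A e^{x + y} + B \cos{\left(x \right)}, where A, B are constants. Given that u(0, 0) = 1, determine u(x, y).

Substitute the ansatz u = A e^{x + y} + B \cos{\left(x \right)} into the left-hand side.
Derivatives of the ansatz:
  u_yyyy = A e^{x} e^{y}
  u_xy = A e^{x} e^{y}
  u_x = A e^{x} e^{y} - B \sin{\left(x \right)}
  u_yy = A e^{x} e^{y}
Term by term:
  -2·u_yyyy = - 2 A e^{x} e^{y}
  4·u_xy = 4 A e^{x} e^{y}
  1/2·u_x = \frac{A e^{x} e^{y}}{2} - \frac{B \sin{\left(x \right)}}{2}
  3·u_yy = 3 A e^{x} e^{y}
So the left-hand side equals
  \frac{11 A e^{x} e^{y}}{2} - \frac{B \sin{\left(x \right)}}{2}
This must equal f(x, y) identically; expanded, f = \frac{33 e^{x} e^{y}}{2} + \sin{\left(x \right)}.
Matching coefficients of the independent functions:
  [e^{x} e^{y}]:  \frac{11 A}{2} = \frac{33}{2}
  [\sin{\left(x \right)}]:  - \frac{B}{2} = 1
Solving: A = 3, B = -2.
Check against the point condition:
  u(0, 0) = 1  ⟹  A + B = 1  ✓
Hence u(x, y) = 3 e^{x + y} - 2 \cos{\left(x \right)}.

Answer: u(x, y) = 3 e^{x + y} - 2 \cos{\left(x \right)}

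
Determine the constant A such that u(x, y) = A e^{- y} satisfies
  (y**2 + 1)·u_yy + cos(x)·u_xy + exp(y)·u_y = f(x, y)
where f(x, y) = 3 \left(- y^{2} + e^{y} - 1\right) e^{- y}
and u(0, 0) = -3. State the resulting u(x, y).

Answer: u(x, y) = - 3 e^{- y}

Derivation:
Substitute the ansatz u = A e^{- y} into the left-hand side.
Derivatives of the ansatz:
  u_yy = A e^{- y}
  u_xy = 0
  u_y = - A e^{- y}
Term by term:
  (y**2 + 1)·u_yy = A y^{2} e^{- y} + A e^{- y}
  cos(x)·u_xy = 0
  exp(y)·u_y = - A
So the left-hand side equals
  A y^{2} e^{- y} - A + A e^{- y}
This must equal f(x, y) identically; expanded, f = - 3 y^{2} e^{- y} + 3 - 3 e^{- y}.
Matching coefficients of the independent functions:
  [constant term]:  - A = 3
  [y^{2} e^{- y}, e^{- y}]:  A = -3
Solving: A = -3.
Check against the point condition:
  u(0, 0) = -3  ⟹  A = -3  ✓
Hence u(x, y) = - 3 e^{- y}.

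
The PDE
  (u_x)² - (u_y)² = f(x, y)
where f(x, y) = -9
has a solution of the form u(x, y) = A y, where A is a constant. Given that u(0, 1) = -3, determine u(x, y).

Answer: u(x, y) = - 3 y

Derivation:
Substitute the ansatz u = A y into the left-hand side.
Derivatives of the ansatz:
  u_x = 0
  u_y = A
Term by term:
  (u_x)² = 0
  -(u_y)² = - A^{2}
So the left-hand side equals
  - A^{2}
This must equal f(x, y) = -9 identically.
Matching coefficients of the independent functions:
  [constant term]:  - A^{2} = -9
These equations allow (A) = (-3) or (3).
Impose the point condition(s):
  u(0, 1) = -3  ⟹  A = -3
Only A = -3 satisfies everything.
Hence u(x, y) = - 3 y.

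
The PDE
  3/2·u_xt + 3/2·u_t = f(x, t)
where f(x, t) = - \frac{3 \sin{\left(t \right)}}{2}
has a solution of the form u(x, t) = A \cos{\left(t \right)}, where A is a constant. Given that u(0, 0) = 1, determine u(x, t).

Substitute the ansatz u = A \cos{\left(t \right)} into the left-hand side.
Derivatives of the ansatz:
  u_xt = 0
  u_t = - A \sin{\left(t \right)}
Term by term:
  3/2·u_xt = 0
  3/2·u_t = - \frac{3 A \sin{\left(t \right)}}{2}
So the left-hand side equals
  - \frac{3 A \sin{\left(t \right)}}{2}
This must equal f(x, t) = - \frac{3 \sin{\left(t \right)}}{2} identically.
Matching coefficients of the independent functions:
  [\sin{\left(t \right)}]:  - \frac{3 A}{2} = - \frac{3}{2}
Solving: A = 1.
Check against the point condition:
  u(0, 0) = 1  ⟹  A = 1  ✓
Hence u(x, t) = \cos{\left(t \right)}.

Answer: u(x, t) = \cos{\left(t \right)}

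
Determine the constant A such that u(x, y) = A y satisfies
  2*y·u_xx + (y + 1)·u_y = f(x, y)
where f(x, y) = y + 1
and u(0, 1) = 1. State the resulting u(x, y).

Answer: u(x, y) = y

Derivation:
Substitute the ansatz u = A y into the left-hand side.
Derivatives of the ansatz:
  u_xx = 0
  u_y = A
Term by term:
  2*y·u_xx = 0
  (y + 1)·u_y = A y + A
So the left-hand side equals
  A y + A
This must equal f(x, y) = y + 1 identically.
Matching coefficients of the independent functions:
  [constant term, y]:  A = 1
Solving: A = 1.
Check against the point condition:
  u(0, 1) = 1  ⟹  A = 1  ✓
Hence u(x, y) = y.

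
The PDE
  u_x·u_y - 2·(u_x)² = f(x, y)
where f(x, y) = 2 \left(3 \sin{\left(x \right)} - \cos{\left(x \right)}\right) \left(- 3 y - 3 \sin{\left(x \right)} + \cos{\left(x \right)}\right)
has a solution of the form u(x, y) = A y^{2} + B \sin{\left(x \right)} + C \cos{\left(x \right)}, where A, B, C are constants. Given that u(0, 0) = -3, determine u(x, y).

Substitute the ansatz u = A y^{2} + B \sin{\left(x \right)} + C \cos{\left(x \right)} into the left-hand side.
Derivatives of the ansatz:
  u_x = B \cos{\left(x \right)} - C \sin{\left(x \right)}
  u_y = 2 A y
Term by term:
  u_x·u_y = 2 A B y \cos{\left(x \right)} - 2 A C y \sin{\left(x \right)}
  -2·(u_x)² = - 2 B^{2} \cos^{2}{\left(x \right)} + 4 B C \sin{\left(x \right)} \cos{\left(x \right)} - 2 C^{2} \sin^{2}{\left(x \right)}
So the left-hand side equals
  2 A B y \cos{\left(x \right)} - 2 A C y \sin{\left(x \right)} - 2 B^{2} \cos^{2}{\left(x \right)} + 4 B C \sin{\left(x \right)} \cos{\left(x \right)} - 2 C^{2} \sin^{2}{\left(x \right)}
This must equal f(x, y) identically; expanded, f = - 18 y \sin{\left(x \right)} + 6 y \cos{\left(x \right)} - 18 \sin^{2}{\left(x \right)} + 12 \sin{\left(x \right)} \cos{\left(x \right)} - 2 \cos^{2}{\left(x \right)}.
Matching coefficients of the independent functions:
  [y \sin{\left(x \right)}]:  - 2 A C = -18
  [y \cos{\left(x \right)}]:  2 A B = 6
  [\sin{\left(x \right)} \cos{\left(x \right)}]:  4 B C = 12
  [\sin^{2}{\left(x \right)}]:  - 2 C^{2} = -18
  [\cos^{2}{\left(x \right)}]:  - 2 B^{2} = -2
These equations allow (A, B, C) = (-3, -1, -3) or (3, 1, 3).
Impose the point condition(s):
  u(0, 0) = -3  ⟹  C = -3
Only A = -3, B = -1, C = -3 satisfies everything.
Hence u(x, y) = - 3 y^{2} - \sin{\left(x \right)} - 3 \cos{\left(x \right)}.

Answer: u(x, y) = - 3 y^{2} - \sin{\left(x \right)} - 3 \cos{\left(x \right)}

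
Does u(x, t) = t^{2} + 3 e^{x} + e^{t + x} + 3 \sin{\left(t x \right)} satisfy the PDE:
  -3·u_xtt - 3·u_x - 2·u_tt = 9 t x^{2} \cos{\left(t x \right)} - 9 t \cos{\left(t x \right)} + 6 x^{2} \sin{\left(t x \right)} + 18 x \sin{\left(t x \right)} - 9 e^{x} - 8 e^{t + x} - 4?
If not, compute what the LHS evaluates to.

Evaluate each term of the left-hand side for u = t^{2} + 3 e^{x} + e^{t + x} + 3 \sin{\left(t x \right)}.
Derivatives:
  u_xtt = - 3 t x^{2} \cos{\left(t x \right)} - 6 x \sin{\left(t x \right)} + e^{t} e^{x}
  u_x = 3 t \cos{\left(t x \right)} + e^{t} e^{x} + 3 e^{x}
  u_tt = - 3 x^{2} \sin{\left(t x \right)} + e^{t} e^{x} + 2
Terms:
  -3·u_xtt = 9 t x^{2} \cos{\left(t x \right)} + 18 x \sin{\left(t x \right)} - 3 e^{t + x}
  -3·u_x = - 9 t \cos{\left(t x \right)} - 9 e^{x} - 3 e^{t + x}
  -2·u_tt = 6 x^{2} \sin{\left(t x \right)} - 2 e^{t + x} - 4
Sum: LHS = 9 t x^{2} \cos{\left(t x \right)} - 9 t \cos{\left(t x \right)} + 6 x^{2} \sin{\left(t x \right)} + 18 x \sin{\left(t x \right)} - 9 e^{x} - 8 e^{t + x} - 4
This is exactly the given right-hand side, so u is a solution.

Answer: Yes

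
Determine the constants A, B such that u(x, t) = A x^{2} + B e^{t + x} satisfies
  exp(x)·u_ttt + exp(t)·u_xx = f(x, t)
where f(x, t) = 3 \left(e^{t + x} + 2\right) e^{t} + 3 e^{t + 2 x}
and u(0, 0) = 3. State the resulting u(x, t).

Substitute the ansatz u = A x^{2} + B e^{t + x} into the left-hand side.
Derivatives of the ansatz:
  u_ttt = B e^{t} e^{x}
  u_xx = 2 A + B e^{t} e^{x}
Term by term:
  exp(x)·u_ttt = B e^{t} e^{2 x}
  exp(t)·u_xx = 2 A e^{t} + B e^{2 t} e^{x}
So the left-hand side equals
  2 A e^{t} + B e^{2 t} e^{x} + B e^{t} e^{2 x}
This must equal f(x, t) identically; expanded, f = 3 e^{2 t} e^{x} + 3 e^{t} e^{2 x} + 6 e^{t}.
Matching coefficients of the independent functions:
  [e^{t} e^{2 x}, e^{2 t} e^{x}]:  B = 3
  [e^{t}]:  2 A = 6
Solving: A = 3, B = 3.
Check against the point condition:
  u(0, 0) = 3  ⟹  B = 3  ✓
Hence u(x, t) = 3 x^{2} + 3 e^{t + x}.

Answer: u(x, t) = 3 x^{2} + 3 e^{t + x}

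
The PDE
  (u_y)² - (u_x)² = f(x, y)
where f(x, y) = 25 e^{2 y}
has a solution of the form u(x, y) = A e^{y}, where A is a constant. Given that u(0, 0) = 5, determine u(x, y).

Substitute the ansatz u = A e^{y} into the left-hand side.
Derivatives of the ansatz:
  u_y = A e^{y}
  u_x = 0
Term by term:
  (u_y)² = A^{2} e^{2 y}
  -(u_x)² = 0
So the left-hand side equals
  A^{2} e^{2 y}
This must equal f(x, y) = 25 e^{2 y} identically.
Matching coefficients of the independent functions:
  [e^{2 y}]:  A^{2} = 25
These equations allow (A) = (-5) or (5).
Impose the point condition(s):
  u(0, 0) = 5  ⟹  A = 5
Only A = 5 satisfies everything.
Hence u(x, y) = 5 e^{y}.

Answer: u(x, y) = 5 e^{y}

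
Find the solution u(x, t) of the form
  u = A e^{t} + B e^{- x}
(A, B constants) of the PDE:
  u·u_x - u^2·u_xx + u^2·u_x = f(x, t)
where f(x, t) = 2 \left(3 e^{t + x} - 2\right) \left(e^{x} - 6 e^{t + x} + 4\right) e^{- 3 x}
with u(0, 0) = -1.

Substitute the ansatz u = A e^{t} + B e^{- x} into the left-hand side.
Derivatives of the ansatz:
  u_x = - B e^{- x}
  u_xx = B e^{- x}
Term by term:
  u·u_x = - A B e^{t} e^{- x} - B^{2} e^{- 2 x}
  -u^2·u_xx = - A^{2} B e^{2 t} e^{- x} - 2 A B^{2} e^{t} e^{- 2 x} - B^{3} e^{- 3 x}
  u^2·u_x = - A^{2} B e^{2 t} e^{- x} - 2 A B^{2} e^{t} e^{- 2 x} - B^{3} e^{- 3 x}
So the left-hand side equals
  - 2 A^{2} B e^{2 t} e^{- x} - 4 A B^{2} e^{t} e^{- 2 x} - A B e^{t} e^{- x} - 2 B^{3} e^{- 3 x} - B^{2} e^{- 2 x}
This must equal f(x, t) identically; expanded, f = - 36 e^{2 t} e^{- x} + 6 e^{t} e^{- x} + 48 e^{t} e^{- 2 x} - 4 e^{- 2 x} - 16 e^{- 3 x}.
Matching coefficients of the independent functions:
  [e^{t} e^{- 2 x}]:  - 4 A B^{2} = 48
  [e^{t} e^{- x}]:  - A B = 6
  [e^{2 t} e^{- x}]:  - 2 A^{2} B = -36
  [e^{- 3 x}]:  - 2 B^{3} = -16
  [e^{- 2 x}]:  - B^{2} = -4
Solving: A = -3, B = 2.
Check against the point condition:
  u(0, 0) = -1  ⟹  A + B = -1  ✓
Hence u(x, t) = - 3 e^{t} + 2 e^{- x}.

Answer: u(x, t) = - 3 e^{t} + 2 e^{- x}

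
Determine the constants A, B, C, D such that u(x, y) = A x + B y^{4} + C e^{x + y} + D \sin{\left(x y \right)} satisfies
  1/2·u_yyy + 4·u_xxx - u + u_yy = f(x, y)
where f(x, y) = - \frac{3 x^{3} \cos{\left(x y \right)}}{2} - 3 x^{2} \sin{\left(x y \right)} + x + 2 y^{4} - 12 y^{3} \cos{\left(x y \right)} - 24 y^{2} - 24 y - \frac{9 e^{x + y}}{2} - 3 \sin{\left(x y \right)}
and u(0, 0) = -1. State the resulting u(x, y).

Substitute the ansatz u = A x + B y^{4} + C e^{x + y} + D \sin{\left(x y \right)} into the left-hand side.
Derivatives of the ansatz:
  u_yyy = 24 B y + C e^{x} e^{y} - D x^{3} \cos{\left(x y \right)}
  u_xxx = C e^{x} e^{y} - D y^{3} \cos{\left(x y \right)}
  u_yy = 12 B y^{2} + C e^{x} e^{y} - D x^{2} \sin{\left(x y \right)}
Term by term:
  1/2·u_yyy = 12 B y + \frac{C e^{x} e^{y}}{2} - \frac{D x^{3} \cos{\left(x y \right)}}{2}
  4·u_xxx = 4 C e^{x} e^{y} - 4 D y^{3} \cos{\left(x y \right)}
  -u = - A x - B y^{4} - C e^{x} e^{y} - D \sin{\left(x y \right)}
  u_yy = 12 B y^{2} + C e^{x} e^{y} - D x^{2} \sin{\left(x y \right)}
So the left-hand side equals
  - A x - B y^{4} + 12 B y^{2} + 12 B y + \frac{9 C e^{x} e^{y}}{2} - \frac{D x^{3} \cos{\left(x y \right)}}{2} - D x^{2} \sin{\left(x y \right)} - 4 D y^{3} \cos{\left(x y \right)} - D \sin{\left(x y \right)}
This must equal f(x, y) identically; expanded, f = - \frac{3 x^{3} \cos{\left(x y \right)}}{2} - 3 x^{2} \sin{\left(x y \right)} + x + 2 y^{4} - 12 y^{3} \cos{\left(x y \right)} - 24 y^{2} - 24 y - \frac{9 e^{x} e^{y}}{2} - 3 \sin{\left(x y \right)}.
Matching coefficients of the independent functions:
  [x]:  - A = 1
  [y, y^{2}]:  12 B = -24
  [y^{4}]:  - B = 2
  [x^{2} \sin{\left(x y \right)}, \sin{\left(x y \right)}]:  - D = -3
  [x^{3} \cos{\left(x y \right)}]:  - \frac{D}{2} = - \frac{3}{2}
  [y^{3} \cos{\left(x y \right)}]:  - 4 D = -12
  [e^{x} e^{y}]:  \frac{9 C}{2} = - \frac{9}{2}
Solving: A = -1, B = -2, C = -1, D = 3.
Check against the point condition:
  u(0, 0) = -1  ⟹  C = -1  ✓
Hence u(x, y) = - x - 2 y^{4} - e^{x + y} + 3 \sin{\left(x y \right)}.

Answer: u(x, y) = - x - 2 y^{4} - e^{x + y} + 3 \sin{\left(x y \right)}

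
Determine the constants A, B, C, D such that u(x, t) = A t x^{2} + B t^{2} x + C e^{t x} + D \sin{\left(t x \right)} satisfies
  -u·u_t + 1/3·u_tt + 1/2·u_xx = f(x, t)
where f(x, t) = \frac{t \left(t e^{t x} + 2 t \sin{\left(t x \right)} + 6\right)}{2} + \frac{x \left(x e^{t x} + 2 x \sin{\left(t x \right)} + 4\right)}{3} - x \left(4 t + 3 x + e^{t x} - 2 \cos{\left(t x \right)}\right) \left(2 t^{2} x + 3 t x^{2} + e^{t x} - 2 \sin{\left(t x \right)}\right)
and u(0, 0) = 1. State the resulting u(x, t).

Substitute the ansatz u = A t x^{2} + B t^{2} x + C e^{t x} + D \sin{\left(t x \right)} into the left-hand side.
Derivatives of the ansatz:
  u_t = A x^{2} + 2 B t x + C x e^{t x} + D x \cos{\left(t x \right)}
  u_tt = 2 B x + C x^{2} e^{t x} - D x^{2} \sin{\left(t x \right)}
  u_xx = 2 A t + C t^{2} e^{t x} - D t^{2} \sin{\left(t x \right)}
Term by term:
  -u·u_t = - A^{2} t x^{4} - 3 A B t^{2} x^{3} - A C t x^{3} e^{t x} - A C x^{2} e^{t x} - A D t x^{3} \cos{\left(t x \right)} - A D x^{2} \sin{\left(t x \right)} - 2 B^{2} t^{3} x^{2} - B C t^{2} x^{2} e^{t x} - 2 B C t x e^{t x} - B D t^{2} x^{2} \cos{\left(t x \right)} - 2 B D t x \sin{\left(t x \right)} - C^{2} x e^{2 t x} - C D x e^{t x} \sin{\left(t x \right)} - C D x e^{t x} \cos{\left(t x \right)} - D^{2} x \sin{\left(t x \right)} \cos{\left(t x \right)}
  1/3·u_tt = \frac{2 B x}{3} + \frac{C x^{2} e^{t x}}{3} - \frac{D x^{2} \sin{\left(t x \right)}}{3}
  1/2·u_xx = A t + \frac{C t^{2} e^{t x}}{2} - \frac{D t^{2} \sin{\left(t x \right)}}{2}
So the left-hand side equals
  - A^{2} t x^{4} - 3 A B t^{2} x^{3} - A C t x^{3} e^{t x} - A C x^{2} e^{t x} - A D t x^{3} \cos{\left(t x \right)} - A D x^{2} \sin{\left(t x \right)} + A t - 2 B^{2} t^{3} x^{2} - B C t^{2} x^{2} e^{t x} - 2 B C t x e^{t x} - B D t^{2} x^{2} \cos{\left(t x \right)} - 2 B D t x \sin{\left(t x \right)} + \frac{2 B x}{3} - C^{2} x e^{2 t x} - C D x e^{t x} \sin{\left(t x \right)} - C D x e^{t x} \cos{\left(t x \right)} + \frac{C t^{2} e^{t x}}{2} + \frac{C x^{2} e^{t x}}{3} - D^{2} x \sin{\left(t x \right)} \cos{\left(t x \right)} - \frac{D t^{2} \sin{\left(t x \right)}}{2} - \frac{D x^{2} \sin{\left(t x \right)}}{3}
This must equal f(x, t) identically; expanded, f = - 8 t^{3} x^{2} - 18 t^{2} x^{3} - 2 t^{2} x^{2} e^{t x} + 4 t^{2} x^{2} \cos{\left(t x \right)} + \frac{t^{2} e^{t x}}{2} + t^{2} \sin{\left(t x \right)} - 9 t x^{4} - 3 t x^{3} e^{t x} + 6 t x^{3} \cos{\left(t x \right)} - 4 t x e^{t x} + 8 t x \sin{\left(t x \right)} + 3 t - \frac{8 x^{2} e^{t x}}{3} + \frac{20 x^{2} \sin{\left(t x \right)}}{3} - x e^{2 t x} + 2 x e^{t x} \sin{\left(t x \right)} + 2 x e^{t x} \cos{\left(t x \right)} - 4 x \sin{\left(t x \right)} \cos{\left(t x \right)} + \frac{4 x}{3}.
Matching coefficients of the independent functions:
(each divided by its leading coefficient; functions giving the same equation are listed together)
  [t]:  A - 3 = 0
  [x]:  B - 2 = 0
  [t x^{4}]:  A^{2} - 9 = 0
  [t^{2} x^{3}]:  A B - 6 = 0
  [t^{2} e^{t x}]:  C - 1 = 0
  [t^{2} \sin{\left(t x \right)}]:  D + 2 = 0
  [t^{3} x^{2}]:  B^{2} - 4 = 0
  [x e^{2 t x}]:  C^{2} - 1 = 0
  [x^{2} e^{t x}]:  A C - \frac{C}{3} - \frac{8}{3} = 0
  [x^{2} \sin{\left(t x \right)}]:  A D + \frac{D}{3} + \frac{20}{3} = 0
  [t x e^{t x}, t^{2} x^{2} e^{t x}]:  B C - 2 = 0
  [t x \sin{\left(t x \right)}, t^{2} x^{2} \cos{\left(t x \right)}]:  B D + 4 = 0
  [t x^{3} e^{t x}]:  A C - 3 = 0
  [t x^{3} \cos{\left(t x \right)}]:  A D + 6 = 0
  [x e^{t x} \sin{\left(t x \right)}, x e^{t x} \cos{\left(t x \right)}]:  C D + 2 = 0
  [x \sin{\left(t x \right)} \cos{\left(t x \right)}]:  D^{2} - 4 = 0
Solving: A = 3, B = 2, C = 1, D = -2.
Check against the point condition:
  u(0, 0) = 1  ⟹  C = 1  ✓
Hence u(x, t) = 2 t^{2} x + 3 t x^{2} + e^{t x} - 2 \sin{\left(t x \right)}.

Answer: u(x, t) = 2 t^{2} x + 3 t x^{2} + e^{t x} - 2 \sin{\left(t x \right)}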